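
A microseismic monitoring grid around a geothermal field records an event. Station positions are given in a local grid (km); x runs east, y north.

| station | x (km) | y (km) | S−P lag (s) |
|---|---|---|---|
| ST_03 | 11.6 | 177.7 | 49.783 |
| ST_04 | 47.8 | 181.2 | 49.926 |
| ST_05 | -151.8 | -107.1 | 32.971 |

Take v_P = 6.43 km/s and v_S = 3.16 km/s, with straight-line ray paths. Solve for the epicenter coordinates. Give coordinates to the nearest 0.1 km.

Distance from S−P lag: d = Δt · v_P v_S / (v_P − v_S) = Δt · (6.43·3.16)/(6.43−3.16) ≈ 6.2137·Δt.
So d_ST_03 = 309.34, d_ST_04 = 310.23, d_ST_05 = 204.87 km.
Circle about each station: (x − 11.6)² + (y − 177.7)² = 309.34²; (x − 47.8)² + (y − 181.2)² = 310.23²; (x + 151.8)² + (y + 107.1)² = 204.87².
Subtracting pairs of circle equations eliminates x²+y² and gives linear equations (the radical axes):
72.4 x + 7.0 y = 2855.01
-326.8 x − 569.6 y = 56521.32
Solving the 2×2 system: x ≈ 51.9, y ≈ -129.0 km.

(51.9, -129.0)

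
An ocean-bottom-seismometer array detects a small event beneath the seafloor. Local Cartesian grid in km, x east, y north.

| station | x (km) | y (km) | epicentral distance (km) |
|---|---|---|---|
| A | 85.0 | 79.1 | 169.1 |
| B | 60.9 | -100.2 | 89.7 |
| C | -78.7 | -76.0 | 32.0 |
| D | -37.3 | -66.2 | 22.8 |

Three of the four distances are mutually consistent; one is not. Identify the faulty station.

C

Solve using three stations at a time. Using A, B, D (subtract circle equations pairwise → linear system) gives (x, y) ≈ (-17.0, -55.8).
Distances from that point to each station vs reported:
  A: calculated 169.1 vs reported 169.1 → residual 0.0 km
  B: calculated 89.7 vs reported 89.7 → residual 0.0 km
  C: calculated 64.9 vs reported 32.0 → residual 32.9 km
  D: calculated 22.8 vs reported 22.8 → residual 0.0 km
A, B, D are mutually consistent (residuals ≈ 0); C is off by 32.9 km.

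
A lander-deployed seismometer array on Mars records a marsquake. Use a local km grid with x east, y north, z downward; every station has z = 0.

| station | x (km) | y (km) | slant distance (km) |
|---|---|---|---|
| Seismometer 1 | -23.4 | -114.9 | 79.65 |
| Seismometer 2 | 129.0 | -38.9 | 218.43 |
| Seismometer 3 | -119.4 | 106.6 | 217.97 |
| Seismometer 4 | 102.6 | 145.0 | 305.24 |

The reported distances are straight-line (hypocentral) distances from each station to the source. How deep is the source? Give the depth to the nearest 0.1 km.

Each station gives a sphere (x−x_i)² + (y−y_i)² + z² = d_i² (stations at z=0).
Subtracting the Seismometer 1 sphere from Seismometer 2 and Seismometer 3: z² cancels, leaving linear equations in x and y:
304.8 x + 152.0 y = -36962.90
-192.0 x + 443.0 y = -29296.45
Solving: x ≈ -72.599, y ≈ -97.597 km (keep extra digits for the depth step; rounded: -72.6, -97.6).
Then from the Seismometer 1 sphere: z² = 79.65² − (x + 23.4)² − (y + 114.9)² with x = -72.599, y = -97.597, so z ≈ 60.201 ≈ 60.2 km.

z ≈ 60.2 km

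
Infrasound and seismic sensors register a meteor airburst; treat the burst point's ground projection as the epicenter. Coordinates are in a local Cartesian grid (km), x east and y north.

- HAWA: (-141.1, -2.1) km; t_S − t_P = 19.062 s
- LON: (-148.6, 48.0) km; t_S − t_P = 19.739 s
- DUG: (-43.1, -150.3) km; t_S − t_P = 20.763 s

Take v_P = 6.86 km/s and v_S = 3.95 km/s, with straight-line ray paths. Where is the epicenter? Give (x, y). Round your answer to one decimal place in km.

(34.0, 27.0)

Distance from S−P lag: d = Δt · v_P v_S / (v_P − v_S) = Δt · (6.86·3.95)/(6.86−3.95) ≈ 9.3117·Δt.
So d_HAWA = 177.50, d_LON = 183.80, d_DUG = 193.34 km.
Circle about each station: (x + 141.1)² + (y + 2.1)² = 177.50²; (x + 148.6)² + (y − 48.0)² = 183.80²; (x + 43.1)² + (y + 150.3)² = 193.34².
Subtracting the HAWA equation from the LON and DUG equations removes the quadratic terms:
-15.0 x + 100.2 y = 2196.15
196.0 x − 296.4 y = -1340.03
Solving the 2×2 system: x ≈ 34.0, y ≈ 27.0 km.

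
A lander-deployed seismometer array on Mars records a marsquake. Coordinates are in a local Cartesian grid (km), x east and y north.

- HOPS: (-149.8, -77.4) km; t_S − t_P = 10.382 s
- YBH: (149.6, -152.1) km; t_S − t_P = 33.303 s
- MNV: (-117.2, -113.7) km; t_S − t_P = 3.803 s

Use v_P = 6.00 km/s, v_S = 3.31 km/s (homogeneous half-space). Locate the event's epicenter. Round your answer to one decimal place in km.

(-95.4, -131.4)

Distance from S−P lag: d = Δt · v_P v_S / (v_P − v_S) = Δt · (6.00·3.31)/(6.00−3.31) ≈ 7.3829·Δt.
So d_HOPS = 76.65, d_YBH = 245.87, d_MNV = 28.08 km.
Circle about each station: (x + 149.8)² + (y + 77.4)² = 76.65²; (x − 149.6)² + (y + 152.1)² = 245.87²; (x + 117.2)² + (y + 113.7)² = 28.08².
Subtracting the HOPS equation from the YBH and MNV equations removes the quadratic terms:
598.8 x − 149.4 y = -37493.06
65.2 x − 72.6 y = 3319.47
Solving the 2×2 system: x ≈ -95.4, y ≈ -131.4 km.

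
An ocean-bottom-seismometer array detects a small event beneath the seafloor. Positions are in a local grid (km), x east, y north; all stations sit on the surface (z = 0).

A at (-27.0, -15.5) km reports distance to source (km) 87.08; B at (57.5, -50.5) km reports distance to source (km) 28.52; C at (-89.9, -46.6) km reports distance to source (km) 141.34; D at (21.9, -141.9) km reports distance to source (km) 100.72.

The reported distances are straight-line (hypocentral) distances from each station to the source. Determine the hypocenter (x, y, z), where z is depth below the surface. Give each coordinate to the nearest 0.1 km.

x ≈ 48.8 km, y ≈ -48.7 km, depth ≈ 27.1 km

Each station gives a sphere (x−x_i)² + (y−y_i)² + z² = d_i² (stations at z=0).
Subtracting the A sphere from B and C: z² cancels, leaving linear equations in x and y:
169.0 x − 70.0 y = 11656.79
-125.8 x − 62.2 y = -3109.75
Solving: x ≈ 48.801, y ≈ -48.705 km (keep extra digits for the depth step; rounded: 48.8, -48.7).
Then from the A sphere: z² = 87.08² − (x + 27.0)² − (y + 15.5)² with x = 48.801, y = -48.705, so z ≈ 27.103 ≈ 27.1 km.
Check against D (with the unrounded solution): distance 100.71 ≈ 100.72 km. ✓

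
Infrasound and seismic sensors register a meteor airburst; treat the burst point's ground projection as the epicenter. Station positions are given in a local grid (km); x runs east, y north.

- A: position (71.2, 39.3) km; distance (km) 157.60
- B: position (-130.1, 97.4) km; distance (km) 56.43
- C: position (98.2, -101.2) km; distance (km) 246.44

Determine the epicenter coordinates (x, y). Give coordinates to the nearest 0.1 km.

Circle about each station: (x − 71.2)² + (y − 39.3)² = 157.60²; (x + 130.1)² + (y − 97.4)² = 56.43²; (x − 98.2)² + (y + 101.2)² = 246.44².
Subtracting pairs of circle equations eliminates x²+y² and gives linear equations (the radical axes):
-402.6 x + 116.2 y = 41452.26
54.0 x − 281.0 y = -22624.16
Solving the 2×2 system: x ≈ -84.4, y ≈ 64.3 km.

x ≈ -84.4 km, y ≈ 64.3 km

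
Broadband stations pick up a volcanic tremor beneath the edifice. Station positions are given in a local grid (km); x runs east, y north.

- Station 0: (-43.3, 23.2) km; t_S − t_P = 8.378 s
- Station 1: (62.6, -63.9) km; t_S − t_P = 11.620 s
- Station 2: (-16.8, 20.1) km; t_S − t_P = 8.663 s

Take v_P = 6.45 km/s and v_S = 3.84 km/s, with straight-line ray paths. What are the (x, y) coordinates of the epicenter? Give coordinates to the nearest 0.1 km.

-47.4 km east, -56.2 km north

Distance from S−P lag: d = Δt · v_P v_S / (v_P − v_S) = Δt · (6.45·3.84)/(6.45−3.84) ≈ 9.4897·Δt.
So d_Station 0 = 79.50, d_Station 1 = 110.27, d_Station 2 = 82.21 km.
Circle about each station: (x + 43.3)² + (y − 23.2)² = 79.50²; (x − 62.6)² + (y + 63.9)² = 110.27²; (x + 16.8)² + (y − 20.1)² = 82.21².
Subtracting the Station 0 equation from the Station 1 and Station 2 equations removes the quadratic terms:
211.8 x − 174.2 y = -250.38
53.0 x − 6.2 y = -2165.11
Solving the 2×2 system: x ≈ -47.4, y ≈ -56.2 km.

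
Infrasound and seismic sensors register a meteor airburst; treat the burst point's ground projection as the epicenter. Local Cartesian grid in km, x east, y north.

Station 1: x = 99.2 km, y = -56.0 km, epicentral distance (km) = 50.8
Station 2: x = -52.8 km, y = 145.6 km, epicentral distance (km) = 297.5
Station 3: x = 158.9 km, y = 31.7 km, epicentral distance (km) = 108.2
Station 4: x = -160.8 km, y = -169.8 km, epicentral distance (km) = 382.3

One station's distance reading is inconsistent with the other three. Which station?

Station 4

Solve using three stations at a time. Using Station 1, Station 2, Station 3 (subtract circle equations pairwise → linear system) gives (x, y) ≈ (146.0, -75.7).
Distances from that point to each station vs reported:
  Station 1: calculated 50.8 vs reported 50.8 → residual 0.0 km
  Station 2: calculated 297.5 vs reported 297.5 → residual 0.0 km
  Station 3: calculated 108.2 vs reported 108.2 → residual 0.0 km
  Station 4: calculated 320.9 vs reported 382.3 → residual 61.4 km
Station 1, Station 2, Station 3 are mutually consistent (residuals ≈ 0); Station 4 is off by 61.4 km.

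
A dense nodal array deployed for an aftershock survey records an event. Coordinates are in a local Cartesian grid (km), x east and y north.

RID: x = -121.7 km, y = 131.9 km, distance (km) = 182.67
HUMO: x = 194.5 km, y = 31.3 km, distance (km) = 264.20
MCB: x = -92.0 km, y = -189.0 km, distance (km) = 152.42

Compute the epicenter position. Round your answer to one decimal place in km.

Circle about each station: (x + 121.7)² + (y − 131.9)² = 182.67²; (x − 194.5)² + (y − 31.3)² = 264.20²; (x + 92.0)² + (y + 189.0)² = 152.42².
Subtracting the RID equation from the HUMO and MCB equations removes the quadratic terms:
632.4 x − 201.2 y = -29831.87
59.4 x − 641.8 y = 22112.97
Solving the 2×2 system: x ≈ -59.9, y ≈ -40.0 km.

(-59.9, -40.0)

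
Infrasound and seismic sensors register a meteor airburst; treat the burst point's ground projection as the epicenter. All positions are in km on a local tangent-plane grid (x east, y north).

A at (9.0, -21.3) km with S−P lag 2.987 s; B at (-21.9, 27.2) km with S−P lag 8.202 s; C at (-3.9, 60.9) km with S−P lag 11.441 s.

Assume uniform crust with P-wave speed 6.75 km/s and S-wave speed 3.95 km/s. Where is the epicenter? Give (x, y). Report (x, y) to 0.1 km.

Distance from S−P lag: d = Δt · v_P v_S / (v_P − v_S) = Δt · (6.75·3.95)/(6.75−3.95) ≈ 9.5223·Δt.
So d_A = 28.44, d_B = 78.10, d_C = 108.94 km.
Circle about each station: (x − 9.0)² + (y + 21.3)² = 28.44²; (x + 21.9)² + (y − 27.2)² = 78.10²; (x + 3.9)² + (y − 60.9)² = 108.94².
Subtracting the A equation from the B and C equations removes the quadratic terms:
-61.8 x + 97.0 y = -4606.02
-25.8 x + 164.4 y = -7869.76
Solving the 2×2 system: x ≈ -0.8, y ≈ -48.0 km.

-0.8 km east, -48.0 km north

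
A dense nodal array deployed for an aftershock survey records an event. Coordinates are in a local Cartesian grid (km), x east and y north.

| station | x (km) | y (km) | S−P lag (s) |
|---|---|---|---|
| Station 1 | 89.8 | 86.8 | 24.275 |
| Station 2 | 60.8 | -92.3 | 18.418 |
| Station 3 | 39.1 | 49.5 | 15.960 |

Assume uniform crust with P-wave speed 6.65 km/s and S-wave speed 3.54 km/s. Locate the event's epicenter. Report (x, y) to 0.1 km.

(-59.0, -21.0)

Distance from S−P lag: d = Δt · v_P v_S / (v_P − v_S) = Δt · (6.65·3.54)/(6.65−3.54) ≈ 7.5695·Δt.
So d_Station 1 = 183.75, d_Station 2 = 139.41, d_Station 3 = 120.81 km.
Circle about each station: (x − 89.8)² + (y − 86.8)² = 183.75²; (x − 60.8)² + (y + 92.3)² = 139.41²; (x − 39.1)² + (y − 49.5)² = 120.81².
Subtracting pairs of circle equations eliminates x²+y² and gives linear equations (the radical axes):
-58.0 x − 358.2 y = 10946.56
-101.4 x − 74.6 y = 7549.79
Solving the 2×2 system: x ≈ -59.0, y ≈ -21.0 km.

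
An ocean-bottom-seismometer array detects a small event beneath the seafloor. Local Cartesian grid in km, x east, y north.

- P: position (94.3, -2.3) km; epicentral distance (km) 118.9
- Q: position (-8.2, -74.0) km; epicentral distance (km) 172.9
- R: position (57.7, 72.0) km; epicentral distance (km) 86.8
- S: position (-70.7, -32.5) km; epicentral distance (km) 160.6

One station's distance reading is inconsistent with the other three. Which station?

R

Solve using three stations at a time. Using P, Q, S (subtract circle equations pairwise → linear system) gives (x, y) ≈ (26.5, 95.4).
Distances from that point to each station vs reported:
  P: calculated 119.0 vs reported 118.9 → residual 0.1 km
  Q: calculated 173.0 vs reported 172.9 → residual 0.1 km
  R: calculated 39.1 vs reported 86.8 → residual 47.7 km
  S: calculated 160.7 vs reported 160.6 → residual 0.1 km
P, Q, S are mutually consistent (residuals ≈ 0); R is off by 47.7 km.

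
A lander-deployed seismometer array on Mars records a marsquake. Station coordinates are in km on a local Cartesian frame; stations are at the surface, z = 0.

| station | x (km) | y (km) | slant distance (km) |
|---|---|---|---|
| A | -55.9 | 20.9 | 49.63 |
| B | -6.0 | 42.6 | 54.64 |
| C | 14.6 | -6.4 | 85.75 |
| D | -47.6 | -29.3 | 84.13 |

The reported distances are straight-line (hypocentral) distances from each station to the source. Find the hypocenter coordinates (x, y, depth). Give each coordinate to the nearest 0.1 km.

(-41.3, 43.5, 41.7)

Each station gives a sphere (x−x_i)² + (y−y_i)² + z² = d_i² (stations at z=0).
Subtracting the A sphere from B and C: z² cancels, leaving linear equations in x and y:
99.8 x + 43.4 y = -2233.25
141.0 x − 54.6 y = -8197.43
Solving: x ≈ -41.294, y ≈ 43.499 km (keep extra digits for the depth step; rounded: -41.3, 43.5).
Then from the A sphere: z² = 49.63² − (x + 55.9)² − (y − 20.9)² with x = -41.294, y = 43.499, so z ≈ 41.702 ≈ 41.7 km.
Check against D (with the unrounded solution): distance 84.13 ≈ 84.13 km. ✓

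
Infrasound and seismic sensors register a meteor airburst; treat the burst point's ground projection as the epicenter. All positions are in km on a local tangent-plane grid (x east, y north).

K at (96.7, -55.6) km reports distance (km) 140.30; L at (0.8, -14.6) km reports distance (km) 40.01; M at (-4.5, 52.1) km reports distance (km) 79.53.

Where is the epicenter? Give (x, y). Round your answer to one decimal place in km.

(-38.9, -19.6)

Circle about each station: (x − 96.7)² + (y + 55.6)² = 140.30²; (x − 0.8)² + (y + 14.6)² = 40.01²; (x + 4.5)² + (y − 52.1)² = 79.53².
Subtracting the K equation from the L and M equations removes the quadratic terms:
-191.8 x + 82.0 y = 5854.84
-202.4 x + 215.4 y = 3651.48
Solving the 2×2 system: x ≈ -38.9, y ≈ -19.6 km.
Check against K (with the unrounded x, y): √((x − 96.7)²+(y + 55.6)²) = 140.30 ≈ 140.30 km. ✓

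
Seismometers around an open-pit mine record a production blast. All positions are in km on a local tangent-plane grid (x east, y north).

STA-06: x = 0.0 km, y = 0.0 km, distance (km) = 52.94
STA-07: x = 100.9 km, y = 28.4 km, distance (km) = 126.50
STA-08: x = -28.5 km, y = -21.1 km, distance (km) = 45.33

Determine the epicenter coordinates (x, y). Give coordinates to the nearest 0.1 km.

x ≈ 3.9 km, y ≈ -52.8 km

Circle about each station: x² + y² = 52.94²; (x − 100.9)² + (y − 28.4)² = 126.50²; (x + 28.5)² + (y + 21.1)² = 45.33².
Subtracting pairs of circle equations eliminates x²+y² and gives linear equations (the radical axes):
201.8 x + 56.8 y = -2212.24
-57.0 x − 42.2 y = 2005.29
Solving the 2×2 system: x ≈ 3.9, y ≈ -52.8 km.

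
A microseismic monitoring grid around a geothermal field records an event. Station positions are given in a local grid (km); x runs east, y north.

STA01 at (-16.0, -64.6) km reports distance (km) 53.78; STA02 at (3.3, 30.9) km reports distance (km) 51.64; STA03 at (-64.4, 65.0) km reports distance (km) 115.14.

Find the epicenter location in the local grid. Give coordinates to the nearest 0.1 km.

(13.6, -19.7)

Circle about each station: (x + 16.0)² + (y + 64.6)² = 53.78²; (x − 3.3)² + (y − 30.9)² = 51.64²; (x + 64.4)² + (y − 65.0)² = 115.14².
Subtracting pairs of circle equations eliminates x²+y² and gives linear equations (the radical axes):
38.6 x + 191.0 y = -3237.86
-96.8 x + 259.2 y = -6421.73
Solving the 2×2 system: x ≈ 13.6, y ≈ -19.7 km.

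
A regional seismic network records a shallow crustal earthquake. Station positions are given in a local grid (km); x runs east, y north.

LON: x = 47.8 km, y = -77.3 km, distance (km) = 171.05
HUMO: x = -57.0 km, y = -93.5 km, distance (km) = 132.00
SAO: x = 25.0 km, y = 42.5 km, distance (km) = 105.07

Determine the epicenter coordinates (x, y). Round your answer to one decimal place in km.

(-79.9, 36.5)

Circle about each station: (x − 47.8)² + (y + 77.3)² = 171.05²; (x + 57.0)² + (y + 93.5)² = 132.00²; (x − 25.0)² + (y − 42.5)² = 105.07².
Subtracting the LON equation from the HUMO and SAO equations removes the quadratic terms:
-209.6 x − 32.4 y = 15565.22
-45.6 x + 239.6 y = 12389.52
Solving the 2×2 system: x ≈ -79.9, y ≈ 36.5 km.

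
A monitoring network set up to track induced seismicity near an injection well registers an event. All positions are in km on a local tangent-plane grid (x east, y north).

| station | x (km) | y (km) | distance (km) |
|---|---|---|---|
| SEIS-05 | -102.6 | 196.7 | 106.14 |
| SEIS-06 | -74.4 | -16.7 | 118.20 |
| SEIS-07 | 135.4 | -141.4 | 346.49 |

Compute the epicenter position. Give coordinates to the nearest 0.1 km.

Circle about each station: (x + 102.6)² + (y − 196.7)² = 106.14²; (x + 74.4)² + (y + 16.7)² = 118.20²; (x − 135.4)² + (y + 141.4)² = 346.49².
Subtracting pairs of circle equations eliminates x²+y² and gives linear equations (the radical axes):
56.4 x − 426.8 y = -46108.94
476.0 x − 676.2 y = -119680.15
Solving the 2×2 system: x ≈ -120.6, y ≈ 92.1 km.

-120.6 km east, 92.1 km north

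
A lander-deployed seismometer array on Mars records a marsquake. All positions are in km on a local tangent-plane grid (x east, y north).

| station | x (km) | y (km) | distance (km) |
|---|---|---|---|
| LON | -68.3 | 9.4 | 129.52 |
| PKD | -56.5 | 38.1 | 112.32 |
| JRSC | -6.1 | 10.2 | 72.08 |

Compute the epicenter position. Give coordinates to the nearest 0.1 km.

(55.4, 47.8)

Circle about each station: (x + 68.3)² + (y − 9.4)² = 129.52²; (x + 56.5)² + (y − 38.1)² = 112.32²; (x + 6.1)² + (y − 10.2)² = 72.08².
Subtracting the LON equation from the PKD and JRSC equations removes the quadratic terms:
23.6 x + 57.4 y = 4050.26
124.4 x + 1.6 y = 6967.90
Solving the 2×2 system: x ≈ 55.4, y ≈ 47.8 km.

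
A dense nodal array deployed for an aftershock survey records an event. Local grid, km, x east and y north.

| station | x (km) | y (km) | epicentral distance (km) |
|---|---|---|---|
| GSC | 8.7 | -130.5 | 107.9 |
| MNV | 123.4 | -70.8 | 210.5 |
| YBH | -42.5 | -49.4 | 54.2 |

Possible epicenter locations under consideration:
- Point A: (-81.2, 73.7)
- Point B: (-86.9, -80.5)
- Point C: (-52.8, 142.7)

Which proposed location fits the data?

Point B

For each candidate, compare |candidate − station| to the reported distance:
Point A: residuals GSC 115.2, MNV 40.0, YBH 74.8 → max 115.2 km
Point B: residuals GSC 0.0, MNV 0.0, YBH 0.0 → max 0.0 km
Point C: residuals GSC 172.1, MNV 66.3, YBH 138.2 → max 172.1 km
Only Point B has all residuals ≈ 0.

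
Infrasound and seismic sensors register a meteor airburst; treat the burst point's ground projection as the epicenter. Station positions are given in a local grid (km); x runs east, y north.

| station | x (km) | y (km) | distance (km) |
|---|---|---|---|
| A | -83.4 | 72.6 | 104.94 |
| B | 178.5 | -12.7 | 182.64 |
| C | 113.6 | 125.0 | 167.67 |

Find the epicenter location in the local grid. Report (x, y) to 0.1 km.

Circle about each station: (x + 83.4)² + (y − 72.6)² = 104.94²; (x − 178.5)² + (y + 12.7)² = 182.64²; (x − 113.6)² + (y − 125.0)² = 167.67².
Subtracting the A equation from the B and C equations removes the quadratic terms:
523.8 x − 170.6 y = -2547.75
394.0 x + 104.8 y = -797.19
Solving the 2×2 system: x ≈ -3.3, y ≈ 4.8 km.
Check against A (with the unrounded x, y): √((x + 83.4)²+(y − 72.6)²) = 104.94 ≈ 104.94 km. ✓

(-3.3, 4.8)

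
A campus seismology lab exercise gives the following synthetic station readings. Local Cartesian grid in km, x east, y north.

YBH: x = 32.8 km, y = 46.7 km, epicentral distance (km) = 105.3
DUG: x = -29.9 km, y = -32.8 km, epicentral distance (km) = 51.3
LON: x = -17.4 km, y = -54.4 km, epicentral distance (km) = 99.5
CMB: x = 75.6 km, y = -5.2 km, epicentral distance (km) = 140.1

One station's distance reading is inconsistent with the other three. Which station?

Solve using three stations at a time. Using YBH, DUG, CMB (subtract circle equations pairwise → linear system) gives (x, y) ≈ (-64.1, 5.5).
Distances from that point to each station vs reported:
  YBH: calculated 105.3 vs reported 105.3 → residual 0.0 km
  DUG: calculated 51.3 vs reported 51.3 → residual 0.0 km
  LON: calculated 75.9 vs reported 99.5 → residual 23.6 km
  CMB: calculated 140.1 vs reported 140.1 → residual 0.0 km
YBH, DUG, CMB are mutually consistent (residuals ≈ 0); LON is off by 23.6 km.

LON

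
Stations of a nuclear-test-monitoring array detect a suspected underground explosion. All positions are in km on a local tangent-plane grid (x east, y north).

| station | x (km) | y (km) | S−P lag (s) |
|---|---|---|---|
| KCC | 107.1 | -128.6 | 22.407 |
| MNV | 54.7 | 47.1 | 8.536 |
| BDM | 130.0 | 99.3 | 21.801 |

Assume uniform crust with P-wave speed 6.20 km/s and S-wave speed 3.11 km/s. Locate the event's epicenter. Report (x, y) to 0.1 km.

Distance from S−P lag: d = Δt · v_P v_S / (v_P − v_S) = Δt · (6.20·3.11)/(6.20−3.11) ≈ 6.2401·Δt.
So d_KCC = 139.82, d_MNV = 53.27, d_BDM = 136.04 km.
Circle about each station: (x − 107.1)² + (y + 128.6)² = 139.82²; (x − 54.7)² + (y − 47.1)² = 53.27²; (x − 130.0)² + (y − 99.3)² = 136.04².
Subtracting pairs of circle equations eliminates x²+y² and gives linear equations (the radical axes):
-104.8 x + 351.4 y = -6085.93
45.8 x + 455.8 y = -205.13
Solving the 2×2 system: x ≈ 42.3, y ≈ -4.7 km.

x ≈ 42.3 km, y ≈ -4.7 km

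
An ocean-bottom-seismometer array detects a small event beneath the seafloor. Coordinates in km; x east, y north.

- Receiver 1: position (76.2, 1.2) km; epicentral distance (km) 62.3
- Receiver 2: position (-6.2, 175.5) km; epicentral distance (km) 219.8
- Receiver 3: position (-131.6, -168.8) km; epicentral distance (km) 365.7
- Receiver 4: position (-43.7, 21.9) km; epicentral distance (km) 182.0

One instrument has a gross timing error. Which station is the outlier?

Receiver 3

Solve using three stations at a time. Using Receiver 1, Receiver 2, Receiver 4 (subtract circle equations pairwise → linear system) gives (x, y) ≈ (137.8, 9.5).
Distances from that point to each station vs reported:
  Receiver 1: calculated 62.2 vs reported 62.3 → residual 0.1 km
  Receiver 2: calculated 219.8 vs reported 219.8 → residual 0.0 km
  Receiver 3: calculated 323.1 vs reported 365.7 → residual 42.6 km
  Receiver 4: calculated 182.0 vs reported 182.0 → residual 0.0 km
Receiver 1, Receiver 2, Receiver 4 are mutually consistent (residuals ≈ 0); Receiver 3 is off by 42.6 km.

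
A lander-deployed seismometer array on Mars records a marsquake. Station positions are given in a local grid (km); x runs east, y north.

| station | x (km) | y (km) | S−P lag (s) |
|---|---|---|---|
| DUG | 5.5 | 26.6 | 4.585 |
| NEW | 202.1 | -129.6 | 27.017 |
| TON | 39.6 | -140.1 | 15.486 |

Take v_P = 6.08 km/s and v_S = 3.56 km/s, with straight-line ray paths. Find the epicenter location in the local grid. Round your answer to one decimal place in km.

(1.7, -12.6)

Distance from S−P lag: d = Δt · v_P v_S / (v_P − v_S) = Δt · (6.08·3.56)/(6.08−3.56) ≈ 8.5892·Δt.
So d_DUG = 39.38, d_NEW = 232.05, d_TON = 133.01 km.
Circle about each station: (x − 5.5)² + (y − 26.6)² = 39.38²; (x − 202.1)² + (y + 129.6)² = 232.05²; (x − 39.6)² + (y + 140.1)² = 133.01².
Subtracting pairs of circle equations eliminates x²+y² and gives linear equations (the radical axes):
393.2 x − 312.4 y = 4606.34
68.2 x − 333.4 y = 4317.48
Solving the 2×2 system: x ≈ 1.7, y ≈ -12.6 km.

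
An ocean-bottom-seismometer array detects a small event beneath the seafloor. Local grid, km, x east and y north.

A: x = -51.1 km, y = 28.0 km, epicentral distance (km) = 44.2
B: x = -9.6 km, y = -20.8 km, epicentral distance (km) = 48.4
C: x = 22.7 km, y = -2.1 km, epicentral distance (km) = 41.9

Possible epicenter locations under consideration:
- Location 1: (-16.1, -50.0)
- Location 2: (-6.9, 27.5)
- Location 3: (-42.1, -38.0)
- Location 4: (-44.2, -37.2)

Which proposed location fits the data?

Location 2

For each candidate, compare |candidate − station| to the reported distance:
Location 1: residuals A 41.3, B 18.5, C 19.7 → max 41.3 km
Location 2: residuals A 0.0, B 0.0, C 0.0 → max 0.0 km
Location 3: residuals A 22.4, B 11.6, C 32.2 → max 32.2 km
Location 4: residuals A 21.4, B 10.1, C 33.6 → max 33.6 km
Only Location 2 has all residuals ≈ 0.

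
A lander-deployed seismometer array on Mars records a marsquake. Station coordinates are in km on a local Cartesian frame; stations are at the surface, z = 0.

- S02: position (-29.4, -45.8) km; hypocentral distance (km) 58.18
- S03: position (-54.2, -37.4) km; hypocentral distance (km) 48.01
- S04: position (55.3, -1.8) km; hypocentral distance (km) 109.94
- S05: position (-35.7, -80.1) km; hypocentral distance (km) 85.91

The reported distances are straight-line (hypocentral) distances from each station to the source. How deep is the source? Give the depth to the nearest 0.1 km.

Each station gives a sphere (x−x_i)² + (y−y_i)² + z² = d_i² (stations at z=0).
Subtracting the S02 sphere from S03 and S04: z² cancels, leaving linear equations in x and y:
-49.6 x + 16.8 y = 2454.35
169.4 x + 88.0 y = -8602.56
Solving: x ≈ -49.996, y ≈ -1.514 km (keep extra digits for the depth step; rounded: -50.0, -1.5).
Then from the S02 sphere: z² = 58.18² − (x + 29.4)² − (y + 45.8)² with x = -49.996, y = -1.514, so z ≈ 31.614 ≈ 31.6 km.

z ≈ 31.6 km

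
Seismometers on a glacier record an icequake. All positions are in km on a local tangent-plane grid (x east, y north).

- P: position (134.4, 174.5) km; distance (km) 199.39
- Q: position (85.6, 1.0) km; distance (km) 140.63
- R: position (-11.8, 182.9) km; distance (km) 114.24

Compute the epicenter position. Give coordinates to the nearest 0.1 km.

x ≈ -36.2 km, y ≈ 71.3 km

Circle about each station: (x − 134.4)² + (y − 174.5)² = 199.39²; (x − 85.6)² + (y − 1.0)² = 140.63²; (x + 11.8)² + (y − 182.9)² = 114.24².
Subtracting the P equation from the Q and R equations removes the quadratic terms:
-97.6 x − 347.0 y = -21205.67
-292.4 x + 16.8 y = 11783.63
Solving the 2×2 system: x ≈ -36.2, y ≈ 71.3 km.
Check against P (with the unrounded x, y): √((x − 134.4)²+(y − 174.5)²) = 199.39 ≈ 199.39 km. ✓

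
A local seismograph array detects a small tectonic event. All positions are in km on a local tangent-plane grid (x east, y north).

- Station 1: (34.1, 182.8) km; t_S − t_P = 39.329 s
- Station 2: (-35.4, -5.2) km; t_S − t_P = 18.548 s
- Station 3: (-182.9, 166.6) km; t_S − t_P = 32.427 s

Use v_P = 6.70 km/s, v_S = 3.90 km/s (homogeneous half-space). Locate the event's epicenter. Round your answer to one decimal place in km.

Distance from S−P lag: d = Δt · v_P v_S / (v_P − v_S) = Δt · (6.70·3.90)/(6.70−3.90) ≈ 9.3321·Δt.
So d_Station 1 = 367.02, d_Station 2 = 173.09, d_Station 3 = 302.61 km.
Circle about each station: (x − 34.1)² + (y − 182.8)² = 367.02²; (x + 35.4)² + (y + 5.2)² = 173.09²; (x + 182.9)² + (y − 166.6)² = 302.61².
Subtracting the Station 1 equation from the Station 2 and Station 3 equations removes the quadratic terms:
-139.0 x − 376.0 y = 71445.08
-434.0 x − 32.4 y = 69760.19
Solving the 2×2 system: x ≈ -150.7, y ≈ -134.3 km.
Check against Station 1 (with the unrounded x, y): √((x − 34.1)²+(y − 182.8)²) = 367.02 ≈ 367.02 km. ✓

x ≈ -150.7 km, y ≈ -134.3 km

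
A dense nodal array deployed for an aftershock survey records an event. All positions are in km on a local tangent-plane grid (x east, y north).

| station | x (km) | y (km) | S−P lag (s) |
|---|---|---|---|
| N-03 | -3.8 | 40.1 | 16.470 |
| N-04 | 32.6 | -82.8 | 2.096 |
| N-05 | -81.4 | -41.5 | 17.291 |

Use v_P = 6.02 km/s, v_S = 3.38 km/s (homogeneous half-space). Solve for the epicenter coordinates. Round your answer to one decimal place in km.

Distance from S−P lag: d = Δt · v_P v_S / (v_P − v_S) = Δt · (6.02·3.38)/(6.02−3.38) ≈ 7.7074·Δt.
So d_N-03 = 126.94, d_N-04 = 16.15, d_N-05 = 133.27 km.
Circle about each station: (x + 3.8)² + (y − 40.1)² = 126.94²; (x − 32.6)² + (y + 82.8)² = 16.15²; (x + 81.4)² + (y + 41.5)² = 133.27².
Subtracting pairs of circle equations eliminates x²+y² and gives linear equations (the radical axes):
72.8 x − 245.8 y = 22149.09
-155.2 x − 163.2 y = 5078.63
Solving the 2×2 system: x ≈ 47.3, y ≈ -76.1 km.

47.3 km east, -76.1 km north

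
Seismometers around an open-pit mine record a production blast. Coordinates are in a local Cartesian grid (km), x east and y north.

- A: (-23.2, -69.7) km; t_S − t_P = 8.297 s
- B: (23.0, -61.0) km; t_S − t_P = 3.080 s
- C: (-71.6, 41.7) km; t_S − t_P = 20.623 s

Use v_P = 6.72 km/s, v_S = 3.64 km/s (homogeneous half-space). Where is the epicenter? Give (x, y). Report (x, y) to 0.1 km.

(42.4, -75.9)

Distance from S−P lag: d = Δt · v_P v_S / (v_P − v_S) = Δt · (6.72·3.64)/(6.72−3.64) ≈ 7.9418·Δt.
So d_A = 65.89, d_B = 24.46, d_C = 163.78 km.
Circle about each station: (x + 23.2)² + (y + 69.7)² = 65.89²; (x − 23.0)² + (y + 61.0)² = 24.46²; (x + 71.6)² + (y − 41.7)² = 163.78².
Subtracting the A equation from the B and C equations removes the quadratic terms:
92.4 x + 17.4 y = 2596.87
-96.8 x + 222.8 y = -21013.28
Solving the 2×2 system: x ≈ 42.4, y ≈ -75.9 km.
Check against A (with the unrounded x, y): √((x + 23.2)²+(y + 69.7)²) = 65.89 ≈ 65.89 km. ✓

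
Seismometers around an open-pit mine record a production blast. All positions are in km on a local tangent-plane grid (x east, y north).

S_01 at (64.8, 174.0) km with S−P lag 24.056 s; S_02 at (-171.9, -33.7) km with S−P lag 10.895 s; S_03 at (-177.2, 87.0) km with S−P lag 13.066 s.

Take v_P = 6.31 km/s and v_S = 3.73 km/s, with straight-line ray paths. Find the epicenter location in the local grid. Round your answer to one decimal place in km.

-84.0 km east, 12.7 km north

Distance from S−P lag: d = Δt · v_P v_S / (v_P − v_S) = Δt · (6.31·3.73)/(6.31−3.73) ≈ 9.1226·Δt.
So d_S_01 = 219.45, d_S_02 = 99.39, d_S_03 = 119.20 km.
Circle about each station: (x − 64.8)² + (y − 174.0)² = 219.45²; (x + 171.9)² + (y + 33.7)² = 99.39²; (x + 177.2)² + (y − 87.0)² = 119.20².
Subtracting the S_01 equation from the S_02 and S_03 equations removes the quadratic terms:
-473.4 x − 415.4 y = 34490.19
-484.0 x − 174.0 y = 38443.46
Solving the 2×2 system: x ≈ -84.0, y ≈ 12.7 km.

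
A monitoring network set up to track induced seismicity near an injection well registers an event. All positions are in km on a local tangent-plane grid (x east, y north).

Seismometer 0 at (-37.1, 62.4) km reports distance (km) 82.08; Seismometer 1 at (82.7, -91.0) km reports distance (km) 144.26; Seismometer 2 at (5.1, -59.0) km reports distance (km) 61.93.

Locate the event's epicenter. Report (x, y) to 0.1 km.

x ≈ -42.6 km, y ≈ -19.5 km

Circle about each station: (x + 37.1)² + (y − 62.4)² = 82.08²; (x − 82.7)² + (y + 91.0)² = 144.26²; (x − 5.1)² + (y + 59.0)² = 61.93².
Subtracting the Seismometer 0 equation from the Seismometer 1 and Seismometer 2 equations removes the quadratic terms:
239.6 x − 306.8 y = -4223.70
84.4 x − 242.8 y = 1138.64
Solving the 2×2 system: x ≈ -42.6, y ≈ -19.5 km.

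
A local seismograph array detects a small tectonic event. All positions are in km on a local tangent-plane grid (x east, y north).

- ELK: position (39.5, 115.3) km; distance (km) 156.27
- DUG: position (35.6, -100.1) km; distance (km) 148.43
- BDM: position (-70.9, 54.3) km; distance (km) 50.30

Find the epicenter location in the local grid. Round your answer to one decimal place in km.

Circle about each station: (x − 39.5)² + (y − 115.3)² = 156.27²; (x − 35.6)² + (y + 100.1)² = 148.43²; (x + 70.9)² + (y − 54.3)² = 50.30².
Subtracting the ELK equation from the DUG and BDM equations removes the quadratic terms:
-7.8 x − 430.8 y = -1178.12
-220.8 x − 122.0 y = 15011.18
Solving the 2×2 system: x ≈ -70.2, y ≈ 4.0 km.

-70.2 km east, 4.0 km north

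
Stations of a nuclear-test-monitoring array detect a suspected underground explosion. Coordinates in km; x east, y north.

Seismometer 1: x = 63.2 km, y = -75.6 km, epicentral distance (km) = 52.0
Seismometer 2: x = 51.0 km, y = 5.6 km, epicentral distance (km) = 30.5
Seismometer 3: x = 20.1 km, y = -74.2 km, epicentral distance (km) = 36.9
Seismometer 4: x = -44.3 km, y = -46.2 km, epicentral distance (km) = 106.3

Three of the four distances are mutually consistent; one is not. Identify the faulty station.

Seismometer 3

Solve using three stations at a time. Using Seismometer 1, Seismometer 2, Seismometer 4 (subtract circle equations pairwise → linear system) gives (x, y) ≈ (59.6, -23.7).
Distances from that point to each station vs reported:
  Seismometer 1: calculated 52.0 vs reported 52.0 → residual 0.0 km
  Seismometer 2: calculated 30.5 vs reported 30.5 → residual 0.0 km
  Seismometer 3: calculated 64.1 vs reported 36.9 → residual 27.2 km
  Seismometer 4: calculated 106.3 vs reported 106.3 → residual 0.0 km
Seismometer 1, Seismometer 2, Seismometer 4 are mutually consistent (residuals ≈ 0); Seismometer 3 is off by 27.2 km.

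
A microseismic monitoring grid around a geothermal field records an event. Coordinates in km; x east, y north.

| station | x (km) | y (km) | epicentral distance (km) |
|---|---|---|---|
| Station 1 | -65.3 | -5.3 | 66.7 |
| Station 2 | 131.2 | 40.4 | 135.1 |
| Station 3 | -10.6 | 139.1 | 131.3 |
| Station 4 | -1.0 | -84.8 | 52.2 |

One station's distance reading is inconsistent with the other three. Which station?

Station 4

Solve using three stations at a time. Using Station 1, Station 2, Station 3 (subtract circle equations pairwise → linear system) gives (x, y) ≈ (-0.0, 8.2).
Distances from that point to each station vs reported:
  Station 1: calculated 66.7 vs reported 66.7 → residual 0.0 km
  Station 2: calculated 135.1 vs reported 135.1 → residual 0.0 km
  Station 3: calculated 131.3 vs reported 131.3 → residual 0.0 km
  Station 4: calculated 93.0 vs reported 52.2 → residual 40.8 km
Station 1, Station 2, Station 3 are mutually consistent (residuals ≈ 0); Station 4 is off by 40.8 km.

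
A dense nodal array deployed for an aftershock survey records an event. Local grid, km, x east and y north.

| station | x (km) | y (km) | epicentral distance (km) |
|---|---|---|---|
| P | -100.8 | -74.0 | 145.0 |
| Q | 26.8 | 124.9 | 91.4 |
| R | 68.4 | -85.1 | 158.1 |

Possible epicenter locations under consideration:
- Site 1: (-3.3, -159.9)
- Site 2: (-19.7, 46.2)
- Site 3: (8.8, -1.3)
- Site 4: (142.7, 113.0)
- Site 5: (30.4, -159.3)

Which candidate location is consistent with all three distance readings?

Site 2

For each candidate, compare |candidate − station| to the reported distance:
Site 1: residuals P 15.1, Q 195.0, R 54.5 → max 195.0 km
Site 2: residuals P 0.0, Q 0.0, R 0.0 → max 0.0 km
Site 3: residuals P 13.5, Q 36.1, R 55.3 → max 55.3 km
Site 4: residuals P 162.0, Q 25.1, R 53.5 → max 162.0 km
Site 5: residuals P 11.5, Q 192.8, R 74.7 → max 192.8 km
Only Site 2 has all residuals ≈ 0.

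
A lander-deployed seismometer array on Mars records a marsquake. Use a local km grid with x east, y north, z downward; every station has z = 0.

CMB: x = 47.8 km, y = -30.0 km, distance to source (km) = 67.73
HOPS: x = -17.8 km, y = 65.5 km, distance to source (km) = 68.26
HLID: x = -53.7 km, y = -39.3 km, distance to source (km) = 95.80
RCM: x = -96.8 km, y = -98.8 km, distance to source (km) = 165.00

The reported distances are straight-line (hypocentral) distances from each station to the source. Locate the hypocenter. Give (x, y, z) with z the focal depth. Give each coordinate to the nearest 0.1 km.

(14.9, 17.3, 35.6)

Each station gives a sphere (x−x_i)² + (y−y_i)² + z² = d_i² (stations at z=0).
Subtracting the CMB sphere from HOPS and HLID: z² cancels, leaving linear equations in x and y:
-131.2 x + 191.0 y = 1350.18
-203.0 x − 18.6 y = -3346.95
Solving: x ≈ 14.902, y ≈ 17.305 km (keep extra digits for the depth step; rounded: 14.9, 17.3).
Then from the CMB sphere: z² = 67.73² − (x − 47.8)² − (y + 30.0)² with x = 14.902, y = 17.305, so z ≈ 35.599 ≈ 35.6 km.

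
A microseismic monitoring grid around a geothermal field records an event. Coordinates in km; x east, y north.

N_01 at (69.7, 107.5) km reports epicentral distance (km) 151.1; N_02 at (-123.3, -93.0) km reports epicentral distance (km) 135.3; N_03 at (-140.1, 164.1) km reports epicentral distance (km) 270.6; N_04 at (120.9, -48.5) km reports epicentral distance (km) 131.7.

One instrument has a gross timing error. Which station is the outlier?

N_03

Solve using three stations at a time. Using N_01, N_02, N_04 (subtract circle equations pairwise → linear system) gives (x, y) ≈ (-8.1, -22.0).
Distances from that point to each station vs reported:
  N_01: calculated 151.1 vs reported 151.1 → residual 0.0 km
  N_02: calculated 135.3 vs reported 135.3 → residual 0.0 km
  N_03: calculated 228.2 vs reported 270.6 → residual 42.4 km
  N_04: calculated 131.7 vs reported 131.7 → residual 0.0 km
N_01, N_02, N_04 are mutually consistent (residuals ≈ 0); N_03 is off by 42.4 km.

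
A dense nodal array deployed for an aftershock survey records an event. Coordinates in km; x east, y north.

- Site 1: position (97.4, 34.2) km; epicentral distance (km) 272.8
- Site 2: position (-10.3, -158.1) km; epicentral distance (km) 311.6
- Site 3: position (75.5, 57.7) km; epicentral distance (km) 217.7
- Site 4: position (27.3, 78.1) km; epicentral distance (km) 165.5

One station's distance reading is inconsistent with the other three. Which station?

Site 1

Solve using three stations at a time. Using Site 2, Site 3, Site 4 (subtract circle equations pairwise → linear system) gives (x, y) ≈ (-130.0, 129.6).
Distances from that point to each station vs reported:
  Site 1: calculated 246.6 vs reported 272.8 → residual 26.2 km
  Site 2: calculated 311.6 vs reported 311.6 → residual 0.0 km
  Site 3: calculated 217.7 vs reported 217.7 → residual 0.0 km
  Site 4: calculated 165.5 vs reported 165.5 → residual 0.0 km
Site 2, Site 3, Site 4 are mutually consistent (residuals ≈ 0); Site 1 is off by 26.2 km.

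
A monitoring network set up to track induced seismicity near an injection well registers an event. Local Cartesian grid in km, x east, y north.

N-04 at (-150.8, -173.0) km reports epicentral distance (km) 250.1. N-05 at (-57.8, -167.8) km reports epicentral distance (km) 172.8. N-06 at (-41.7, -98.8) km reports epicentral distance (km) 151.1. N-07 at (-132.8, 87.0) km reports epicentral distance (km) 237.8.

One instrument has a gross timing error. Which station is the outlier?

Solve using three stations at a time. Using N-04, N-05, N-07 (subtract circle equations pairwise → linear system) gives (x, y) ≈ (64.5, -45.7).
Distances from that point to each station vs reported:
  N-04: calculated 250.1 vs reported 250.1 → residual 0.0 km
  N-05: calculated 172.8 vs reported 172.8 → residual 0.0 km
  N-06: calculated 118.7 vs reported 151.1 → residual 32.4 km
  N-07: calculated 237.8 vs reported 237.8 → residual 0.0 km
N-04, N-05, N-07 are mutually consistent (residuals ≈ 0); N-06 is off by 32.4 km.

N-06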